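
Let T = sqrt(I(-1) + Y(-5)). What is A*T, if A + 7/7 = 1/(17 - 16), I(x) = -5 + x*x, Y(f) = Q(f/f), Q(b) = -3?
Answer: 0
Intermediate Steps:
Y(f) = -3
I(x) = -5 + x**2
A = 0 (A = -1 + 1/(17 - 16) = -1 + 1/1 = -1 + 1 = 0)
T = I*sqrt(7) (T = sqrt((-5 + (-1)**2) - 3) = sqrt((-5 + 1) - 3) = sqrt(-4 - 3) = sqrt(-7) = I*sqrt(7) ≈ 2.6458*I)
A*T = 0*(I*sqrt(7)) = 0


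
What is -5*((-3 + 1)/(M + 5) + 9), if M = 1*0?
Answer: -43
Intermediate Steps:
M = 0
-5*((-3 + 1)/(M + 5) + 9) = -5*((-3 + 1)/(0 + 5) + 9) = -5*(-2/5 + 9) = -5*43/5 = -43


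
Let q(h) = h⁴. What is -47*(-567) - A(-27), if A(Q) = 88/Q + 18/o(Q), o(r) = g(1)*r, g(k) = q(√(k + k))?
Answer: 1439231/54 ≈ 26652.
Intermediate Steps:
g(k) = 4*k² (g(k) = (√(k + k))⁴ = (√(2*k))⁴ = (√2*√k)⁴ = 4*k²)
o(r) = 4*r (o(r) = (4*1²)*r = (4*1)*r = 4*r)
A(Q) = 185/(2*Q) (A(Q) = 88/Q + 18/((4*Q)) = 88/Q + 18*(1/(4*Q)) = 88/Q + 9/(2*Q) = 185/(2*Q))
-47*(-567) - A(-27) = -47*(-567) - 185/(2*(-27)) = 26649 - 185*(-1)/(2*27) = 26649 - 1*(-185/54) = 26649 + 185/54 = 1439231/54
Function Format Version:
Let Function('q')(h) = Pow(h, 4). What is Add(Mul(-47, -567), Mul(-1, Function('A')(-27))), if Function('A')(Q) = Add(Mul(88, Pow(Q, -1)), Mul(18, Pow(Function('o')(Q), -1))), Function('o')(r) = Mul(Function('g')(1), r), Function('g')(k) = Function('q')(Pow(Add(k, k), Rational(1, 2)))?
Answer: Rational(1439231, 54) ≈ 26652.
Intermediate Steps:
Function('g')(k) = Mul(4, Pow(k, 2)) (Function('g')(k) = Pow(Pow(Add(k, k), Rational(1, 2)), 4) = Pow(Pow(Mul(2, k), Rational(1, 2)), 4) = Pow(Mul(Pow(2, Rational(1, 2)), Pow(k, Rational(1, 2))), 4) = Mul(4, Pow(k, 2)))
Function('o')(r) = Mul(4, r) (Function('o')(r) = Mul(Mul(4, Pow(1, 2)), r) = Mul(Mul(4, 1), r) = Mul(4, r))
Function('A')(Q) = Mul(Rational(185, 2), Pow(Q, -1)) (Function('A')(Q) = Add(Mul(88, Pow(Q, -1)), Mul(18, Pow(Mul(4, Q), -1))) = Add(Mul(88, Pow(Q, -1)), Mul(18, Mul(Rational(1, 4), Pow(Q, -1)))) = Add(Mul(88, Pow(Q, -1)), Mul(Rational(9, 2), Pow(Q, -1))) = Mul(Rational(185, 2), Pow(Q, -1)))
Add(Mul(-47, -567), Mul(-1, Function('A')(-27))) = Add(Mul(-47, -567), Mul(-1, Mul(Rational(185, 2), Pow(-27, -1)))) = Add(26649, Mul(-1, Mul(Rational(185, 2), Rational(-1, 27)))) = Add(26649, Mul(-1, Rational(-185, 54))) = Add(26649, Rational(185, 54)) = Rational(1439231, 54)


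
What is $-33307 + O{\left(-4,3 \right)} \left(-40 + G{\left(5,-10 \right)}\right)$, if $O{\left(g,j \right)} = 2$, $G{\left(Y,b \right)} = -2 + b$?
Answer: $-33411$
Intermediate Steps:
$-33307 + O{\left(-4,3 \right)} \left(-40 + G{\left(5,-10 \right)}\right) = -33307 + 2 \left(-40 - 12\right) = -33307 + 2 \left(-52\right) = -33307 - 104 = -33411$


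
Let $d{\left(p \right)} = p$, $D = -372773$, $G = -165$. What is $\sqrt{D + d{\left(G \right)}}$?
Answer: $i \sqrt{372938} \approx 610.69 i$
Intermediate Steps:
$\sqrt{D + d{\left(G \right)}} = \sqrt{-372773 - 165} = \sqrt{-372938} = i \sqrt{372938}$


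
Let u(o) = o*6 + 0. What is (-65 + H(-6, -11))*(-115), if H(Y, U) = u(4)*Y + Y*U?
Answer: 16445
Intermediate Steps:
u(o) = 6*o (u(o) = 6*o + 0 = 6*o)
H(Y, U) = 24*Y + U*Y (H(Y, U) = (6*4)*Y + Y*U = 24*Y + U*Y)
(-65 + H(-6, -11))*(-115) = (-65 - 6*(24 - 11))*(-115) = (-65 - 6*13)*(-115) = (-65 - 78)*(-115) = -143*(-115) = 16445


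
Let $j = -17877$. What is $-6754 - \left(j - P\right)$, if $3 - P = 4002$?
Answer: $7124$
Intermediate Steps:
$P = -3999$ ($P = 3 - 4002 = -3999$)
$-6754 - \left(j - P\right) = -6754 - \left(-17877 - -3999\right) = -6754 - \left(-17877 + 3999\right) = -6754 - -13878 = -6754 + 13878 = 7124$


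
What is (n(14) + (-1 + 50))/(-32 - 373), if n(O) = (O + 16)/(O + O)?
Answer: -701/5670 ≈ -0.12363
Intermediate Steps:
n(O) = (16 + O)/(2*O) (n(O) = (16 + O)/((2*O)) = (16 + O)*(1/(2*O)) = (16 + O)/(2*O))
(n(14) + (-1 + 50))/(-32 - 373) = ((½)*(16 + 14)/14 + (-1 + 50))/(-32 - 373) = ((½)*(1/14)*30 + 49)/(-405) = (15/14 + 49)*(-1/405) = (701/14)*(-1/405) = -701/5670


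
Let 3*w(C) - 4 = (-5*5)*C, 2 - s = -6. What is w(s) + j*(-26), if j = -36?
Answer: 2612/3 ≈ 870.67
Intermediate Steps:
s = 8 (s = 2 - 1*(-6) = 2 + 6 = 8)
w(C) = 4/3 - 25*C/3 (w(C) = 4/3 + ((-5*5)*C)/3 = 4/3 + (-25*C)/3 = 4/3 - 25*C/3)
w(s) + j*(-26) = (4/3 - 25/3*8) - 36*(-26) = (4/3 - 200/3) + 936 = -196/3 + 936 = 2612/3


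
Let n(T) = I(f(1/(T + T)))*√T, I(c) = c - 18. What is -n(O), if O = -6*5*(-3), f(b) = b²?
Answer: 583199*√10/10800 ≈ 170.76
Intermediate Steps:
I(c) = -18 + c
O = 90 (O = -30*(-3) = 90)
n(T) = √T*(-18 + 1/(4*T²)) (n(T) = (-18 + (1/(T + T))²)*√T = (-18 + (1/(2*T))²)*√T = (-18 + 1/(4*T²))*√T = √T*(-18 + 1/(4*T²)))
-n(O) = -(1 - 72*90²)/(4*90^(3/2)) = -√10/2700*(1 - 72*8100)/4 = -√10/2700*(1 - 583200)/4 = -√10/2700*(-583199)/4 = -(-583199)*√10/10800 = 583199*√10/10800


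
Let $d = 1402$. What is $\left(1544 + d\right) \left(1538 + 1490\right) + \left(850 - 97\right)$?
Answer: $8921241$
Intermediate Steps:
$\left(1544 + d\right) \left(1538 + 1490\right) + \left(850 - 97\right) = \left(1544 + 1402\right) \left(1538 + 1490\right) + \left(850 - 97\right) = 2946 \cdot 3028 + \left(850 - 97\right) = 8920488 + 753 = 8921241$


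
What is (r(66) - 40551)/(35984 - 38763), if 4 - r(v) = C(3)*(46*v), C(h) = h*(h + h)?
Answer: 95195/2779 ≈ 34.255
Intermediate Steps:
C(h) = 2*h² (C(h) = h*(2*h) = 2*h²)
r(v) = 4 - 828*v (r(v) = 4 - 2*3²*46*v = 4 - 2*9*46*v = 4 - 18*46*v = 4 - 828*v)
(r(66) - 40551)/(35984 - 38763) = ((4 - 828*66) - 40551)/(35984 - 38763) = ((4 - 54648) - 40551)/(-2779) = (-54644 - 40551)*(-1/2779) = -95195*(-1/2779) = 95195/2779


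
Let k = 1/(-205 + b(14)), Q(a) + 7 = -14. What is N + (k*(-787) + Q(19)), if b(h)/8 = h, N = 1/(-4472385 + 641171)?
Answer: -4467195617/356302902 ≈ -12.538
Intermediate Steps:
N = -1/3831214 (N = 1/(-3831214) = -1/3831214 ≈ -2.6101e-7)
Q(a) = -21 (Q(a) = -7 - 14 = -21)
b(h) = 8*h
k = -1/93 (k = 1/(-205 + 8*14) = 1/(-205 + 112) = 1/(-93) = -1/93 ≈ -0.010753)
N + (k*(-787) + Q(19)) = -1/3831214 + (-1/93*(-787) - 21) = -1/3831214 + (787/93 - 21) = -1/3831214 - 1166/93 = -4467195617/356302902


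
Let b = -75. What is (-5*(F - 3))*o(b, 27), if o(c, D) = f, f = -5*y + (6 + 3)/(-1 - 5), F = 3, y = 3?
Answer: 0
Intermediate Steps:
f = -33/2 (f = -5*3 + (6 + 3)/(-1 - 5) = -15 + 9/(-6) = -15 + 9*(-1/6) = -15 - 3/2 = -33/2 ≈ -16.500)
o(c, D) = -33/2
(-5*(F - 3))*o(b, 27) = -5*(3 - 3)*(-33/2) = -5*0*(-33/2) = 0*(-33/2) = 0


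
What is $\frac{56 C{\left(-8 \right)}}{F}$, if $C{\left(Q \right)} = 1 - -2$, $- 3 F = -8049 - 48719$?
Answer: $\frac{63}{7096} \approx 0.0088782$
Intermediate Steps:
$F = \frac{56768}{3}$ ($F = - \frac{-8049 - 48719}{3} = \left(- \frac{1}{3}\right) \left(-56768\right) = \frac{56768}{3} \approx 18923.0$)
$C{\left(Q \right)} = 3$ ($C{\left(Q \right)} = 1 + 2 = 3$)
$\frac{56 C{\left(-8 \right)}}{F} = \frac{56 \cdot 3}{\frac{56768}{3}} = 168 \cdot \frac{3}{56768} = \frac{63}{7096}$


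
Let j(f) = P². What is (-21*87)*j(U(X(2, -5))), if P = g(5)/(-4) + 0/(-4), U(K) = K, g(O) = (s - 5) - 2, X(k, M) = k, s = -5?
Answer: -16443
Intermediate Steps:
g(O) = -12 (g(O) = (-5 - 5) - 2 = -10 - 2 = -12)
P = 3 (P = -12/(-4) + 0/(-4) = -12*(-¼) + 0*(-¼) = 3 + 0 = 3)
j(f) = 9 (j(f) = 3² = 9)
(-21*87)*j(U(X(2, -5))) = -21*87*9 = -1827*9 = -16443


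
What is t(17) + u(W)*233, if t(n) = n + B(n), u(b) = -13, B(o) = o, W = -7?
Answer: -2995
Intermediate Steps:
t(n) = 2*n (t(n) = n + n = 2*n)
t(17) + u(W)*233 = 2*17 - 13*233 = 34 - 3029 = -2995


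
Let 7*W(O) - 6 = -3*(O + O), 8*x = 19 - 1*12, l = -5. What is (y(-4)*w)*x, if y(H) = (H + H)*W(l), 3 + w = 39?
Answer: -1296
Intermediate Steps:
w = 36 (w = -3 + 39 = 36)
x = 7/8 (x = (19 - 1*12)/8 = (19 - 12)/8 = (⅛)*7 = 7/8 ≈ 0.87500)
W(O) = 6/7 - 6*O/7 (W(O) = 6/7 + (-3*(O + O))/7 = 6/7 + (-6*O)/7 = 6/7 - 6*O/7)
y(H) = 72*H/7 (y(H) = (H + H)*(6/7 - 6/7*(-5)) = (2*H)*(6/7 + 30/7) = (2*H)*(36/7) = 72*H/7)
(y(-4)*w)*x = (((72/7)*(-4))*36)*(7/8) = -288/7*36*(7/8) = -10368/7*7/8 = -1296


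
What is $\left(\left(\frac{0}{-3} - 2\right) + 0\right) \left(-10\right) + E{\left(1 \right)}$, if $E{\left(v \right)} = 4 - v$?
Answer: $23$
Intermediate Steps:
$\left(\left(\frac{0}{-3} - 2\right) + 0\right) \left(-10\right) + E{\left(1 \right)} = \left(\left(\frac{0}{-3} - 2\right) + 0\right) \left(-10\right) + \left(4 - 1\right) = \left(\left(0 \left(- \frac{1}{3}\right) - 2\right) + 0\right) \left(-10\right) + \left(4 - 1\right) = \left(\left(0 - 2\right) + 0\right) \left(-10\right) + 3 = \left(-2 + 0\right) \left(-10\right) + 3 = \left(-2\right) \left(-10\right) + 3 = 20 + 3 = 23$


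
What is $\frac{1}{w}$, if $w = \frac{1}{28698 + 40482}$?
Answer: $69180$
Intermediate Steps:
$w = \frac{1}{69180} \approx 1.4455 \cdot 10^{-5}$
$\frac{1}{w} = \frac{1}{\frac{1}{69180}} = 69180$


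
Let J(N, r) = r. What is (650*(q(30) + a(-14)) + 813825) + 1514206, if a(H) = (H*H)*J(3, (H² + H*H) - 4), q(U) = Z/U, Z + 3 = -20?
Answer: 155276198/3 ≈ 5.1759e+7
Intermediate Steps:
Z = -23 (Z = -3 - 20 = -23)
q(U) = -23/U
a(H) = H²*(-4 + 2*H²) (a(H) = (H*H)*((H² + H*H) - 4) = H²*((H² + H²) - 4) = H²*(2*H² - 4) = H²*(-4 + 2*H²))
(650*(q(30) + a(-14)) + 813825) + 1514206 = (650*(-23/30 + 2*(-14)²*(-2 + (-14)²)) + 813825) + 1514206 = (650*(-23*1/30 + 2*196*(-2 + 196)) + 813825) + 1514206 = (650*(-23/30 + 2*196*194) + 813825) + 1514206 = (650*(-23/30 + 76048) + 813825) + 1514206 = (650*(2281417/30) + 813825) + 1514206 = (148292105/3 + 813825) + 1514206 = 150733580/3 + 1514206 = 155276198/3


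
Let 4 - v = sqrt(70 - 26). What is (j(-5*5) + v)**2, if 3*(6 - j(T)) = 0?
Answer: 144 - 40*sqrt(11) ≈ 11.335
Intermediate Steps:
j(T) = 6 (j(T) = 6 - 1/3*0 = 6 + 0 = 6)
v = 4 - 2*sqrt(11) (v = 4 - sqrt(70 - 26) = 4 - sqrt(44) = 4 - 2*sqrt(11) ≈ -2.6333)
(j(-5*5) + v)**2 = (6 + (4 - 2*sqrt(11)))**2 = (10 - 2*sqrt(11))**2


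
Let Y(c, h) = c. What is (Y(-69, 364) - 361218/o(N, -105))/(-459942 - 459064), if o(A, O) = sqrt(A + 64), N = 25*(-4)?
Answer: 69/919006 - 5473*I/83546 ≈ 7.5081e-5 - 0.065509*I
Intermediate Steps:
N = -100
o(A, O) = sqrt(64 + A)
(Y(-69, 364) - 361218/o(N, -105))/(-459942 - 459064) = (-69 - 361218/sqrt(64 - 100))/(-459942 - 459064) = (-69 - 361218*(-I/6))/(-919006) = (-69 - 361218*(-I/6))*(-1/919006) = (-69 - (-60203)*I)*(-1/919006) = (-69 + 60203*I)*(-1/919006) = 69/919006 - 5473*I/83546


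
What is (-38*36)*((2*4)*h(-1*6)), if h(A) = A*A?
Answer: -393984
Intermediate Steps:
h(A) = A²
(-38*36)*((2*4)*h(-1*6)) = (-38*36)*((2*4)*(-1*6)²) = -10944*(-6)² = -10944*36 = -1368*288 = -393984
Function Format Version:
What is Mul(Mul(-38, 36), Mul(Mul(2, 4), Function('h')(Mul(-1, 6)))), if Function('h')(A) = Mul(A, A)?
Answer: -393984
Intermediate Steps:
Function('h')(A) = Pow(A, 2)
Mul(Mul(-38, 36), Mul(Mul(2, 4), Function('h')(Mul(-1, 6)))) = Mul(Mul(-38, 36), Mul(Mul(2, 4), Pow(Mul(-1, 6), 2))) = Mul(-1368, Mul(8, Pow(-6, 2))) = Mul(-1368, Mul(8, 36)) = Mul(-1368, 288) = -393984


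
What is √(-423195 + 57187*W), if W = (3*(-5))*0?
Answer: I*√423195 ≈ 650.53*I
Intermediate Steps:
W = 0 (W = -15*0 = 0)
√(-423195 + 57187*W) = √(-423195 + 57187*0) = √(-423195 + 0) = √(-423195) = I*√423195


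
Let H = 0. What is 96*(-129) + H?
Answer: -12384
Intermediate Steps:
96*(-129) + H = 96*(-129) + 0 = -12384 + 0 = -12384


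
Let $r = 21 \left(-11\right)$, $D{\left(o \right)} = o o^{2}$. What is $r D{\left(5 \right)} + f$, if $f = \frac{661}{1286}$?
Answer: $- \frac{37132589}{1286} \approx -28875.0$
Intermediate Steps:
$D{\left(o \right)} = o^{3}$
$f = \frac{661}{1286}$ ($f = 661 \cdot \frac{1}{1286} = \frac{661}{1286} \approx 0.514$)
$r = -231$
$r D{\left(5 \right)} + f = - 231 \cdot 5^{3} + \frac{661}{1286} = \left(-231\right) 125 + \frac{661}{1286} = -28875 + \frac{661}{1286} = - \frac{37132589}{1286}$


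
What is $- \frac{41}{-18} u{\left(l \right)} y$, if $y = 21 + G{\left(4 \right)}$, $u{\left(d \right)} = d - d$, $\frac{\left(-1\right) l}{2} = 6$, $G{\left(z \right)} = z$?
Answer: $0$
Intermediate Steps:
$l = -12$ ($l = \left(-2\right) 6 = -12$)
$u{\left(d \right)} = 0$
$y = 25$ ($y = 21 + 4 = 25$)
$- \frac{41}{-18} u{\left(l \right)} y = - \frac{41}{-18} \cdot 0 \cdot 25 = \left(-41\right) \left(- \frac{1}{18}\right) 0 \cdot 25 = \frac{41}{18} \cdot 0 \cdot 25 = 0 \cdot 25 = 0$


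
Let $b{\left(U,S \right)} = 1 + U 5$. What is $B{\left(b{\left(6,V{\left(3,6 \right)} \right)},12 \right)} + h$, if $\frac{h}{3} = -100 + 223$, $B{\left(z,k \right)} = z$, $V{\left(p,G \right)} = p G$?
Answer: $400$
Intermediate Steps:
$V{\left(p,G \right)} = G p$
$b{\left(U,S \right)} = 1 + 5 U$
$h = 369$ ($h = 3 \left(-100 + 223\right) = 3 \cdot 123 = 369$)
$B{\left(b{\left(6,V{\left(3,6 \right)} \right)},12 \right)} + h = \left(1 + 5 \cdot 6\right) + 369 = \left(1 + 30\right) + 369 = 31 + 369 = 400$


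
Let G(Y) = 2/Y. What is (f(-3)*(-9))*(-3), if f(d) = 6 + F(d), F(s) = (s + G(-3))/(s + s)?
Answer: 357/2 ≈ 178.50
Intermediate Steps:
F(s) = (-⅔ + s)/(2*s) (F(s) = (s + 2/(-3))/(s + s) = (s + 2*(-⅓))/((2*s)) = (s - ⅔)*(1/(2*s)) = (-⅔ + s)*(1/(2*s)) = (-⅔ + s)/(2*s))
f(d) = 6 + (-2 + 3*d)/(6*d)
(f(-3)*(-9))*(-3) = (((⅙)*(-2 + 39*(-3))/(-3))*(-9))*(-3) = (((⅙)*(-⅓)*(-2 - 117))*(-9))*(-3) = (((⅙)*(-⅓)*(-119))*(-9))*(-3) = ((119/18)*(-9))*(-3) = -119/2*(-3) = 357/2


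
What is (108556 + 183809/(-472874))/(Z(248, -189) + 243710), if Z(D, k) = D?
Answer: 51333126135/115361395292 ≈ 0.44498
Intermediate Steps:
(108556 + 183809/(-472874))/(Z(248, -189) + 243710) = (108556 + 183809/(-472874))/(248 + 243710) = (108556 + 183809*(-1/472874))/243958 = (108556 - 183809/472874)*(1/243958) = (51333126135/472874)*(1/243958) = 51333126135/115361395292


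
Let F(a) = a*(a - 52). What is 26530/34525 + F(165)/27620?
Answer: 39869/27620 ≈ 1.4435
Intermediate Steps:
F(a) = a*(-52 + a)
26530/34525 + F(165)/27620 = 26530/34525 + (165*(-52 + 165))/27620 = 26530*(1/34525) + (165*113)*(1/27620) = 5306/6905 + 18645*(1/27620) = 5306/6905 + 3729/5524 = 39869/27620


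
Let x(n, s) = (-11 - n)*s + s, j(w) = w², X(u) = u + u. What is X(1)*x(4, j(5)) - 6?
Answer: -706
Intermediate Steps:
X(u) = 2*u
x(n, s) = s + s*(-11 - n) (x(n, s) = s*(-11 - n) + s = s + s*(-11 - n))
X(1)*x(4, j(5)) - 6 = (2*1)*(-1*5²*(10 + 4)) - 6 = 2*(-1*25*14) - 6 = 2*(-350) - 6 = -700 - 6 = -706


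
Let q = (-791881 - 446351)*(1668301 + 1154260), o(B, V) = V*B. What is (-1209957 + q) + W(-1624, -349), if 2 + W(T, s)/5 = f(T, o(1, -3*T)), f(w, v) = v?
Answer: -3494986537759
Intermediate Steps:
o(B, V) = B*V
q = -3494985352152 (q = -1238232*2822561 = -3494985352152)
W(T, s) = -10 - 15*T (W(T, s) = -10 + 5*(1*(-3*T)) = -10 + 5*(-3*T) = -10 - 15*T)
(-1209957 + q) + W(-1624, -349) = (-1209957 - 3494985352152) + (-10 - 15*(-1624)) = -3494986562109 + (-10 + 24360) = -3494986562109 + 24350 = -3494986537759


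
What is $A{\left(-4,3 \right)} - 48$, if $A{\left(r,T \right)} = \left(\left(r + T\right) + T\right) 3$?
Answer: $-42$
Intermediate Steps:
$A{\left(r,T \right)} = 3 r + 6 T$ ($A{\left(r,T \right)} = \left(\left(T + r\right) + T\right) 3 = \left(r + 2 T\right) 3 = 3 r + 6 T$)
$A{\left(-4,3 \right)} - 48 = \left(3 \left(-4\right) + 6 \cdot 3\right) - 48 = \left(-12 + 18\right) - 48 = 6 - 48 = -42$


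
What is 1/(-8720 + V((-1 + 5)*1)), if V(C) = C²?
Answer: -1/8704 ≈ -0.00011489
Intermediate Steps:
1/(-8720 + V((-1 + 5)*1)) = 1/(-8720 + ((-1 + 5)*1)²) = 1/(-8720 + (4*1)²) = 1/(-8720 + 4²) = 1/(-8720 + 16) = 1/(-8704) = -1/8704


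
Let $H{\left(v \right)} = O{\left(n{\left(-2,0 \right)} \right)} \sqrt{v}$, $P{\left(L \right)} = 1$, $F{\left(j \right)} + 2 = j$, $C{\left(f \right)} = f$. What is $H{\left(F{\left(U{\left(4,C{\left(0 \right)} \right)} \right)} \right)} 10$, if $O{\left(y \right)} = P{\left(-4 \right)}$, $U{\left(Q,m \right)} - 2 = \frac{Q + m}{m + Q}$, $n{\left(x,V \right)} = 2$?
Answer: $10$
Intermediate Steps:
$U{\left(Q,m \right)} = 3$ ($U{\left(Q,m \right)} = 2 + \frac{Q + m}{m + Q} = 2 + \frac{Q + m}{Q + m} = 2 + 1 = 3$)
$F{\left(j \right)} = -2 + j$
$O{\left(y \right)} = 1$
$H{\left(v \right)} = \sqrt{v}$ ($H{\left(v \right)} = 1 \sqrt{v} = \sqrt{v}$)
$H{\left(F{\left(U{\left(4,C{\left(0 \right)} \right)} \right)} \right)} 10 = \sqrt{-2 + 3} \cdot 10 = \sqrt{1} \cdot 10 = 1 \cdot 10 = 10$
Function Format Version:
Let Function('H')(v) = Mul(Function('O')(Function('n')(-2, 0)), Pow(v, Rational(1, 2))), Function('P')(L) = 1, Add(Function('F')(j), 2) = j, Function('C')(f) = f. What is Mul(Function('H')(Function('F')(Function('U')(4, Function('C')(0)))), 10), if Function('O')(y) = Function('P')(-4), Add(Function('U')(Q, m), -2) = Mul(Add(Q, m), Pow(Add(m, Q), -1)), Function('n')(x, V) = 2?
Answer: 10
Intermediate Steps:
Function('U')(Q, m) = 3 (Function('U')(Q, m) = Add(2, Mul(Add(Q, m), Pow(Add(m, Q), -1))) = Add(2, Mul(Add(Q, m), Pow(Add(Q, m), -1))) = Add(2, 1) = 3)
Function('F')(j) = Add(-2, j)
Function('O')(y) = 1
Function('H')(v) = Pow(v, Rational(1, 2)) (Function('H')(v) = Mul(1, Pow(v, Rational(1, 2))) = Pow(v, Rational(1, 2)))
Mul(Function('H')(Function('F')(Function('U')(4, Function('C')(0)))), 10) = Mul(Pow(Add(-2, 3), Rational(1, 2)), 10) = Mul(Pow(1, Rational(1, 2)), 10) = Mul(1, 10) = 10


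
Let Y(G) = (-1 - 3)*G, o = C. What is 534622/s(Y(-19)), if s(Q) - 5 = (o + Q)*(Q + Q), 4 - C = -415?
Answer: 534622/75245 ≈ 7.1051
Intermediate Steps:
C = 419 (C = 4 - 1*(-415) = 4 + 415 = 419)
o = 419
Y(G) = -4*G
s(Q) = 5 + 2*Q*(419 + Q) (s(Q) = 5 + (419 + Q)*(Q + Q) = 5 + (419 + Q)*(2*Q) = 5 + 2*Q*(419 + Q))
534622/s(Y(-19)) = 534622/(5 + 2*(-4*(-19))² + 838*(-4*(-19))) = 534622/(5 + 2*76² + 838*76) = 534622/(5 + 2*5776 + 63688) = 534622/(5 + 11552 + 63688) = 534622/75245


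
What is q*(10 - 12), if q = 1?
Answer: -2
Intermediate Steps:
q*(10 - 12) = 1*(10 - 12) = 1*(-2) = -2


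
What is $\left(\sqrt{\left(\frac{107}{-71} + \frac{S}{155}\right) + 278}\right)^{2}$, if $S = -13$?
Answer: $\frac{3041882}{11005} \approx 276.41$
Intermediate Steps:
$\left(\sqrt{\left(\frac{107}{-71} + \frac{S}{155}\right) + 278}\right)^{2} = \left(\sqrt{\left(\frac{107}{-71} - \frac{13}{155}\right) + 278}\right)^{2} = \left(\sqrt{\left(107 \left(- \frac{1}{71}\right) - \frac{13}{155}\right) + 278}\right)^{2} = \left(\sqrt{\left(- \frac{107}{71} - \frac{13}{155}\right) + 278}\right)^{2} = \left(\sqrt{- \frac{17508}{11005} + 278}\right)^{2} = \left(\sqrt{\frac{3041882}{11005}}\right)^{2} = \left(\frac{\sqrt{33475911410}}{11005}\right)^{2} = \frac{3041882}{11005}$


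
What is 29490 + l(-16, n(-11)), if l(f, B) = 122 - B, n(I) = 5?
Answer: 29607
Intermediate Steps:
29490 + l(-16, n(-11)) = 29490 + (122 - 1*5) = 29490 + (122 - 5) = 29490 + 117 = 29607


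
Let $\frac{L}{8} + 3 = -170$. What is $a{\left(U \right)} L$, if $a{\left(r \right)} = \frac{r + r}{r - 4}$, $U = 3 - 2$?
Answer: $\frac{2768}{3} \approx 922.67$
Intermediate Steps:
$U = 1$ ($U = 3 - 2 = 1$)
$L = -1384$ ($L = -24 + 8 \left(-170\right) = -24 - 1360 = -1384$)
$a{\left(r \right)} = \frac{2 r}{-4 + r}$
$a{\left(U \right)} L = 2 \cdot 1 \frac{1}{-4 + 1} \left(-1384\right) = 2 \cdot 1 \frac{1}{-3} \left(-1384\right) = 2 \cdot 1 \left(- \frac{1}{3}\right) \left(-1384\right) = \left(- \frac{2}{3}\right) \left(-1384\right) = \frac{2768}{3}$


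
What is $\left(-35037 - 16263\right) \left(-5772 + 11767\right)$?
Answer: $-307543500$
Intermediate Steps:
$\left(-35037 - 16263\right) \left(-5772 + 11767\right) = \left(-51300\right) 5995 = -307543500$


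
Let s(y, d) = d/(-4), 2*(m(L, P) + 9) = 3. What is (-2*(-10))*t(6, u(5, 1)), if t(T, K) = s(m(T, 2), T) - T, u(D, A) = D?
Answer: -150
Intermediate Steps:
m(L, P) = -15/2 (m(L, P) = -9 + (½)*3 = -9 + 3/2 = -15/2)
s(y, d) = -d/4 (s(y, d) = d*(-¼) = -d/4)
t(T, K) = -5*T/4 (t(T, K) = -T/4 - T = -5*T/4)
(-2*(-10))*t(6, u(5, 1)) = (-2*(-10))*(-5/4*6) = 20*(-15/2) = -150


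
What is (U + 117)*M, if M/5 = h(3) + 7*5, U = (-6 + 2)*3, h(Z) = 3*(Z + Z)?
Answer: 27825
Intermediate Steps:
h(Z) = 6*Z (h(Z) = 3*(2*Z) = 6*Z)
U = -12 (U = -4*3 = -12)
M = 265 (M = 5*(6*3 + 7*5) = 5*(18 + 35) = 5*53 = 265)
(U + 117)*M = (-12 + 117)*265 = 105*265 = 27825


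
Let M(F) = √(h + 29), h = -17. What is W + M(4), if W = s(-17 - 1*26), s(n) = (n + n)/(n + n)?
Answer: 1 + 2*√3 ≈ 4.4641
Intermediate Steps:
s(n) = 1 (s(n) = (2*n)/((2*n)) = (2*n)*(1/(2*n)) = 1)
M(F) = 2*√3 (M(F) = √(-17 + 29) = √12 = 2*√3)
W = 1
W + M(4) = 1 + 2*√3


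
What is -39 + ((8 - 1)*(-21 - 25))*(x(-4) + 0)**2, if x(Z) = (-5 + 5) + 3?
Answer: -2937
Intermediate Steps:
x(Z) = 3 (x(Z) = 0 + 3 = 3)
-39 + ((8 - 1)*(-21 - 25))*(x(-4) + 0)**2 = -39 + ((8 - 1)*(-21 - 25))*(3 + 0)**2 = -39 + (7*(-46))*3**2 = -39 - 322*9 = -39 - 2898 = -2937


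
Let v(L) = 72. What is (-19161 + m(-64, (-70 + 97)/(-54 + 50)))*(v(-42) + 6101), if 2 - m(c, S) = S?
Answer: -472907357/4 ≈ -1.1823e+8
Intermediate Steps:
m(c, S) = 2 - S
(-19161 + m(-64, (-70 + 97)/(-54 + 50)))*(v(-42) + 6101) = (-19161 + (2 - (-70 + 97)/(-54 + 50)))*(72 + 6101) = (-19161 + (2 - 27/(-4)))*6173 = (-19161 + (2 - 27*(-1)/4))*6173 = (-19161 + (2 - 1*(-27/4)))*6173 = (-19161 + (2 + 27/4))*6173 = (-19161 + 35/4)*6173 = -76609/4*6173 = -472907357/4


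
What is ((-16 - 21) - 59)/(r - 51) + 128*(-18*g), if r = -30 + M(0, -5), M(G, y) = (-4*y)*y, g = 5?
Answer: -2085024/181 ≈ -11519.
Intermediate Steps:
M(G, y) = -4*y**2
r = -130 (r = -30 - 4*(-5)**2 = -30 - 4*25 = -30 - 100 = -130)
((-16 - 21) - 59)/(r - 51) + 128*(-18*g) = ((-16 - 21) - 59)/(-130 - 51) + 128*(-18*5) = (-37 - 59)/(-181) + 128*(-90) = -96*(-1/181) - 11520 = 96/181 - 11520 = -2085024/181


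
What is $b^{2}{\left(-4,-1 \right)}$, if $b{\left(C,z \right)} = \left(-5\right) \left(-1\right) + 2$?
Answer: $49$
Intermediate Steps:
$b{\left(C,z \right)} = 7$ ($b{\left(C,z \right)} = 5 + 2 = 7$)
$b^{2}{\left(-4,-1 \right)} = 7^{2} = 49$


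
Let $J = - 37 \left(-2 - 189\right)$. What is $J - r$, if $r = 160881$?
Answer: $-153814$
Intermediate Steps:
$J = 7067$ ($J = \left(-37\right) \left(-191\right) = 7067$)
$J - r = 7067 - 160881 = -153814$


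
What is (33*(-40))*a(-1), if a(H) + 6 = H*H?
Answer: 6600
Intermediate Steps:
a(H) = -6 + H**2 (a(H) = -6 + H*H = -6 + H**2)
(33*(-40))*a(-1) = (33*(-40))*(-6 + (-1)**2) = -1320*(-6 + 1) = -1320*(-5) = 6600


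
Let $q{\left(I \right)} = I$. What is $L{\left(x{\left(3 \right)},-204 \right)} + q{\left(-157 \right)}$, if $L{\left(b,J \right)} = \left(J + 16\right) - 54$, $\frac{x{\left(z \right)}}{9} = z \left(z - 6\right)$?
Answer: $-399$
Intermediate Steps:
$x{\left(z \right)} = 9 z \left(-6 + z\right)$ ($x{\left(z \right)} = 9 z \left(z - 6\right) = 9 z \left(-6 + z\right)$)
$L{\left(b,J \right)} = -38 + J$ ($L{\left(b,J \right)} = \left(16 + J\right) - 54 = -38 + J$)
$L{\left(x{\left(3 \right)},-204 \right)} + q{\left(-157 \right)} = \left(-38 - 204\right) - 157 = -242 - 157 = -399$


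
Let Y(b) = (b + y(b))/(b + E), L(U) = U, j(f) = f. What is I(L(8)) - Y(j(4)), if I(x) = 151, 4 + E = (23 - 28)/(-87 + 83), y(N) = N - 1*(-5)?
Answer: 703/5 ≈ 140.60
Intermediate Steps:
y(N) = 5 + N (y(N) = N + 5 = 5 + N)
E = -11/4 (E = -4 + (23 - 28)/(-87 + 83) = -4 - 5/(-4) = -4 - 5*(-¼) = -4 + 5/4 = -11/4 ≈ -2.7500)
Y(b) = (5 + 2*b)/(-11/4 + b) (Y(b) = (b + (5 + b))/(b - 11/4) = (5 + 2*b)/(-11/4 + b))
I(L(8)) - Y(j(4)) = 151 - 4*(5 + 2*4)/(-11 + 4*4) = 151 - 4*(5 + 8)/(-11 + 16) = 151 - 4*13/5 = 151 - 1*52/5 = 151 - 52/5 = 703/5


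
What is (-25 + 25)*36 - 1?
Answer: -1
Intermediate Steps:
(-25 + 25)*36 - 1 = 0*36 - 1 = 0 - 1 = -1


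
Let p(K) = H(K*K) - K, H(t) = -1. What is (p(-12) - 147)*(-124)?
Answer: 16864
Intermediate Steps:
p(K) = -1 - K
(p(-12) - 147)*(-124) = ((-1 - 1*(-12)) - 147)*(-124) = ((-1 + 12) - 147)*(-124) = (11 - 147)*(-124) = -136*(-124) = 16864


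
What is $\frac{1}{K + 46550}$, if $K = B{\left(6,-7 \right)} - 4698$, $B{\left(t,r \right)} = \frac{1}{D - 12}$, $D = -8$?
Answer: $\frac{20}{837039} \approx 2.3894 \cdot 10^{-5}$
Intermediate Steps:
$B{\left(t,r \right)} = - \frac{1}{20}$ ($B{\left(t,r \right)} = \frac{1}{-8 - 12} = \frac{1}{-20} = - \frac{1}{20}$)
$K = - \frac{93961}{20}$ ($K = - \frac{1}{20} - 4698 = - \frac{93961}{20} \approx -4698.0$)
$\frac{1}{K + 46550} = \frac{1}{- \frac{93961}{20} + 46550} = \frac{1}{\frac{837039}{20}} = \frac{20}{837039}$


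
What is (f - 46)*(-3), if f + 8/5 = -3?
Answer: 759/5 ≈ 151.80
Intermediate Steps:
f = -23/5 (f = -8/5 - 3 = -23/5 ≈ -4.6000)
(f - 46)*(-3) = (-23/5 - 46)*(-3) = -253/5*(-3) = 759/5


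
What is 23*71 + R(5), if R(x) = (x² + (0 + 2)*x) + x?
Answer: 1673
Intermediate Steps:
R(x) = x² + 3*x (R(x) = (x² + 2*x) + x = x² + 3*x)
23*71 + R(5) = 23*71 + 5*(3 + 5) = 1633 + 5*8 = 1633 + 40 = 1673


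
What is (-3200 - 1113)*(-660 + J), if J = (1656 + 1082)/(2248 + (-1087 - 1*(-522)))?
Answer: 4778985146/1683 ≈ 2.8396e+6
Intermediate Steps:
J = 2738/1683 (J = 2738/(2248 + (-1087 + 522)) = 2738/(2248 - 565) = 2738/1683 ≈ 1.6269)
(-3200 - 1113)*(-660 + J) = (-3200 - 1113)*(-660 + 2738/1683) = -4313*(-1108042/1683) = 4778985146/1683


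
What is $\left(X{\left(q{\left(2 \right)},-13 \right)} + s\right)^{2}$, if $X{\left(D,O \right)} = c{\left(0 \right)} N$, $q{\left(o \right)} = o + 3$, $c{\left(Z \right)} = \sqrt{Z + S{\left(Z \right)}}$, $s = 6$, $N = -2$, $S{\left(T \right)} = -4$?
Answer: $20 - 48 i \approx 20.0 - 48.0 i$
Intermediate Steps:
$c{\left(Z \right)} = \sqrt{-4 + Z}$ ($c{\left(Z \right)} = \sqrt{Z - 4} = \sqrt{-4 + Z}$)
$q{\left(o \right)} = 3 + o$
$X{\left(D,O \right)} = - 4 i$ ($X{\left(D,O \right)} = \sqrt{-4 + 0} \left(-2\right) = \sqrt{-4} \left(-2\right) = 2 i \left(-2\right) = - 4 i$)
$\left(X{\left(q{\left(2 \right)},-13 \right)} + s\right)^{2} = \left(- 4 i + 6\right)^{2} = \left(6 - 4 i\right)^{2}$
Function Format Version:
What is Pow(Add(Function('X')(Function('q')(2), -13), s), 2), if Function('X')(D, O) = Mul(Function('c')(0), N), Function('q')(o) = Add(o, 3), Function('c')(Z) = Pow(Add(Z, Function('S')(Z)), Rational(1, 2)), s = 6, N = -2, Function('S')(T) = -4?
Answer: Add(20, Mul(-48, I)) ≈ Add(20.000, Mul(-48.000, I))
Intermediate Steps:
Function('c')(Z) = Pow(Add(-4, Z), Rational(1, 2)) (Function('c')(Z) = Pow(Add(Z, -4), Rational(1, 2)) = Pow(Add(-4, Z), Rational(1, 2)))
Function('q')(o) = Add(3, o)
Function('X')(D, O) = Mul(-4, I) (Function('X')(D, O) = Mul(Pow(Add(-4, 0), Rational(1, 2)), -2) = Mul(Pow(-4, Rational(1, 2)), -2) = Mul(Mul(2, I), -2) = Mul(-4, I))
Pow(Add(Function('X')(Function('q')(2), -13), s), 2) = Pow(Add(Mul(-4, I), 6), 2) = Pow(Add(6, Mul(-4, I)), 2)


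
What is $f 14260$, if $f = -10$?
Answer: $-142600$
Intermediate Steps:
$f 14260 = \left(-10\right) 14260 = -142600$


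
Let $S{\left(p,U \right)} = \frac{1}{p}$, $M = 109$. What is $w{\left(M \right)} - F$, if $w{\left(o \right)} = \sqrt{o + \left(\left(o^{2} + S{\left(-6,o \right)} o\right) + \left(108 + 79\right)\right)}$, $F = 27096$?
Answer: $-27096 + \frac{\sqrt{437718}}{6} \approx -26986.0$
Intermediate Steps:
$w{\left(o \right)} = \sqrt{187 + o^{2} + \frac{5 o}{6}}$ ($w{\left(o \right)} = \sqrt{o + \left(\left(o^{2} + \frac{o}{-6}\right) + \left(108 + 79\right)\right)} = \sqrt{o + \left(\left(o^{2} - \frac{o}{6}\right) + 187\right)} = \sqrt{o + \left(187 + o^{2} - \frac{o}{6}\right)} = \sqrt{187 + o^{2} + \frac{5 o}{6}}$)
$w{\left(M \right)} - F = \frac{\sqrt{6732 + 30 \cdot 109 + 36 \cdot 109^{2}}}{6} - 27096 = \frac{\sqrt{6732 + 3270 + 36 \cdot 11881}}{6} - 27096 = \frac{\sqrt{6732 + 3270 + 427716}}{6} - 27096 = \frac{\sqrt{437718}}{6} - 27096 = -27096 + \frac{\sqrt{437718}}{6}$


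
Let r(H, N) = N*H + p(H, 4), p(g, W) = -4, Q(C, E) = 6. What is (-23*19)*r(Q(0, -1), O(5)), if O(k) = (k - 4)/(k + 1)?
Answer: 1311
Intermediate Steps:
O(k) = (-4 + k)/(1 + k)
r(H, N) = -4 + H*N (r(H, N) = N*H - 4 = H*N - 4 = -4 + H*N)
(-23*19)*r(Q(0, -1), O(5)) = (-23*19)*(-4 + 6*((-4 + 5)/(1 + 5))) = -437*(-4 + 6*(1/6)) = -437*(-4 + 6*((⅙)*1)) = -437*(-4 + 6*(⅙)) = -437*(-4 + 1) = -437*(-3) = 1311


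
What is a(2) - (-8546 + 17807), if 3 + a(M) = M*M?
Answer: -9260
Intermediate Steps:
a(M) = -3 + M² (a(M) = -3 + M*M = -3 + M²)
a(2) - (-8546 + 17807) = (-3 + 2²) - (-8546 + 17807) = (-3 + 4) - 1*9261 = 1 - 9261 = -9260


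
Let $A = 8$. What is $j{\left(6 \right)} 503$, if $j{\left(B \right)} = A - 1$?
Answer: $3521$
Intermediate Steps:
$j{\left(B \right)} = 7$ ($j{\left(B \right)} = 8 - 1 = 7$)
$j{\left(6 \right)} 503 = 7 \cdot 503 = 3521$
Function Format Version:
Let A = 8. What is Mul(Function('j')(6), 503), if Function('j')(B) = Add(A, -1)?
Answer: 3521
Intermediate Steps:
Function('j')(B) = 7 (Function('j')(B) = Add(8, -1) = 7)
Mul(Function('j')(6), 503) = Mul(7, 503) = 3521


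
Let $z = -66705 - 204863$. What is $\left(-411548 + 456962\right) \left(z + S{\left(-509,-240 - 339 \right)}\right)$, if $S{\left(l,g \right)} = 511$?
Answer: $-12309782598$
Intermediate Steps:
$z = -271568$
$\left(-411548 + 456962\right) \left(z + S{\left(-509,-240 - 339 \right)}\right) = \left(-411548 + 456962\right) \left(-271568 + 511\right) = 45414 \left(-271057\right) = -12309782598$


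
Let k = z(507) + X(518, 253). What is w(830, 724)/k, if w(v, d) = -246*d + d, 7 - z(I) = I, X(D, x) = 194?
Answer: 88690/153 ≈ 579.67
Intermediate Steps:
z(I) = 7 - I
w(v, d) = -245*d
k = -306 (k = (7 - 1*507) + 194 = (7 - 507) + 194 = -500 + 194 = -306)
w(830, 724)/k = -245*724/(-306) = -177380*(-1/306) = 88690/153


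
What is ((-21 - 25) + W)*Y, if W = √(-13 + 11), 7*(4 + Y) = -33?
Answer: 2806/7 - 61*I*√2/7 ≈ 400.86 - 12.324*I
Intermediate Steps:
Y = -61/7 (Y = -4 + (⅐)*(-33) = -4 - 33/7 = -61/7 ≈ -8.7143)
W = I*√2 (W = √(-2) = I*√2 ≈ 1.4142*I)
((-21 - 25) + W)*Y = ((-21 - 25) + I*√2)*(-61/7) = (-46 + I*√2)*(-61/7) = 2806/7 - 61*I*√2/7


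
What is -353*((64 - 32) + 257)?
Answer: -102017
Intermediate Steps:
-353*((64 - 32) + 257) = -353*(32 + 257) = -353*289 = -102017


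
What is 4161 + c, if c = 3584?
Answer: 7745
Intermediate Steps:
4161 + c = 4161 + 3584 = 7745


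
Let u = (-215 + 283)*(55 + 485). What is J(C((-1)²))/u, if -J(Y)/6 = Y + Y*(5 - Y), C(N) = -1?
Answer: 7/6120 ≈ 0.0011438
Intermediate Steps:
J(Y) = -6*Y - 6*Y*(5 - Y) (J(Y) = -6*(Y + Y*(5 - Y)) = -6*Y - 6*Y*(5 - Y))
u = 36720 (u = 68*540 = 36720)
J(C((-1)²))/u = (6*(-1)*(-6 - 1))/36720 = (6*(-1)*(-7))*(1/36720) = 42*(1/36720) = 7/6120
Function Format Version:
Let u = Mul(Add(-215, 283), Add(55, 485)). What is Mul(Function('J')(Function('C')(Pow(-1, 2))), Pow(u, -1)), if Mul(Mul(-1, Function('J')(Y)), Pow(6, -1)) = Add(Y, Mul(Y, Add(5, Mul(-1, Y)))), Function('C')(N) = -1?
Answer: Rational(7, 6120) ≈ 0.0011438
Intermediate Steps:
Function('J')(Y) = Add(Mul(-6, Y), Mul(-6, Y, Add(5, Mul(-1, Y)))) (Function('J')(Y) = Mul(-6, Add(Y, Mul(Y, Add(5, Mul(-1, Y))))) = Add(Mul(-6, Y), Mul(-6, Y, Add(5, Mul(-1, Y)))))
u = 36720 (u = Mul(68, 540) = 36720)
Mul(Function('J')(Function('C')(Pow(-1, 2))), Pow(u, -1)) = Mul(Mul(6, -1, Add(-6, -1)), Pow(36720, -1)) = Mul(Mul(6, -1, -7), Rational(1, 36720)) = Mul(42, Rational(1, 36720)) = Rational(7, 6120)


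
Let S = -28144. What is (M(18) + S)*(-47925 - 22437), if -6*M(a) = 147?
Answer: 1981991997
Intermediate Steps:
M(a) = -49/2 (M(a) = -⅙*147 = -49/2)
(M(18) + S)*(-47925 - 22437) = (-49/2 - 28144)*(-47925 - 22437) = -56337/2*(-70362) = 1981991997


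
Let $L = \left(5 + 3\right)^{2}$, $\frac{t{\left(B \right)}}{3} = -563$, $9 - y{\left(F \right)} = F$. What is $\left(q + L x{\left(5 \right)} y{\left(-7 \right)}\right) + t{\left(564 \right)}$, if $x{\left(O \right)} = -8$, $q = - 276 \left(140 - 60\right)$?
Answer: $-31961$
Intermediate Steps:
$y{\left(F \right)} = 9 - F$
$t{\left(B \right)} = -1689$ ($t{\left(B \right)} = 3 \left(-563\right) = -1689$)
$q = -22080$ ($q = \left(-276\right) 80 = -22080$)
$L = 64$ ($L = 8^{2} = 64$)
$\left(q + L x{\left(5 \right)} y{\left(-7 \right)}\right) + t{\left(564 \right)} = \left(-22080 + 64 \left(-8\right) \left(9 - -7\right)\right) - 1689 = \left(-22080 - 512 \left(9 + 7\right)\right) - 1689 = \left(-22080 - 8192\right) - 1689 = -30272 - 1689 = -31961$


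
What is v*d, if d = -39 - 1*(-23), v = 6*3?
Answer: -288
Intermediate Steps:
v = 18
d = -16 (d = -39 + 23 = -16)
v*d = 18*(-16) = -288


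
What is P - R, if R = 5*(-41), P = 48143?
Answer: 48348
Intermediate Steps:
R = -205
P - R = 48143 - 1*(-205) = 48143 + 205 = 48348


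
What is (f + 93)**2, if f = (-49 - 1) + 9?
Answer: 2704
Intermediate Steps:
f = -41 (f = -50 + 9 = -41)
(f + 93)**2 = (-41 + 93)**2 = 52**2 = 2704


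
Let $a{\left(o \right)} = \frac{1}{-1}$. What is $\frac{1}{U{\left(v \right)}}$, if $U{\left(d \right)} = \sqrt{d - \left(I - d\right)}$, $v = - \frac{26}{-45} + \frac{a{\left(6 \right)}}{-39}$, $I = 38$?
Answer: $- \frac{3 i \sqrt{349765}}{10762} \approx - 0.16486 i$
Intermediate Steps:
$a{\left(o \right)} = -1$
$v = \frac{353}{585}$ ($v = - \frac{26}{-45} - \frac{1}{-39} = \left(-26\right) \left(- \frac{1}{45}\right) - - \frac{1}{39} = \frac{26}{45} + \frac{1}{39} = \frac{353}{585} \approx 0.60342$)
$U{\left(d \right)} = \sqrt{-38 + 2 d}$ ($U{\left(d \right)} = \sqrt{d + \left(d - 38\right)} = \sqrt{d + \left(-38 + d\right)} = \sqrt{-38 + 2 d}$)
$\frac{1}{U{\left(v \right)}} = \frac{1}{\sqrt{-38 + 2 \cdot \frac{353}{585}}} = \frac{1}{\sqrt{-38 + \frac{706}{585}}} = \frac{1}{\sqrt{- \frac{21524}{585}}} = \frac{1}{\frac{2}{195} i \sqrt{349765}} = - \frac{3 i \sqrt{349765}}{10762}$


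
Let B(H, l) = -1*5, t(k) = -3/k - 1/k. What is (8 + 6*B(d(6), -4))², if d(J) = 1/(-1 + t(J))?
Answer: 484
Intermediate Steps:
t(k) = -4/k
d(J) = 1/(-1 - 4/J)
B(H, l) = -5
(8 + 6*B(d(6), -4))² = (8 + 6*(-5))² = (8 - 30)² = (-22)² = 484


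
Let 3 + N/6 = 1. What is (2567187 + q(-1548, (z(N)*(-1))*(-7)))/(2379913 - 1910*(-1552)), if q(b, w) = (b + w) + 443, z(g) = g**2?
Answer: 2567090/5344233 ≈ 0.48035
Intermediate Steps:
N = -12 (N = -18 + 6*1 = -18 + 6 = -12)
q(b, w) = 443 + b + w
(2567187 + q(-1548, (z(N)*(-1))*(-7)))/(2379913 - 1910*(-1552)) = (2567187 + (443 - 1548 + ((-12)**2*(-1))*(-7)))/(2379913 - 1910*(-1552)) = (2567187 + (443 - 1548 + (144*(-1))*(-7)))/(2379913 + 2964320) = (2567187 + (443 - 1548 - 144*(-7)))/5344233 = (2567187 + (443 - 1548 + 1008))*(1/5344233) = (2567187 - 97)*(1/5344233) = 2567090*(1/5344233) = 2567090/5344233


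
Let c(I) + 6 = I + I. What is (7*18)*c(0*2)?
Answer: -756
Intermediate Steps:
c(I) = -6 + 2*I (c(I) = -6 + (I + I) = -6 + 2*I)
(7*18)*c(0*2) = (7*18)*(-6 + 2*(0*2)) = 126*(-6 + 2*0) = 126*(-6 + 0) = 126*(-6) = -756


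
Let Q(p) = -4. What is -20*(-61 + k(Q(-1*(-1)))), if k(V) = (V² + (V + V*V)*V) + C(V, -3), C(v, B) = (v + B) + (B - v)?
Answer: 1980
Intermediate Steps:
C(v, B) = 2*B (C(v, B) = (B + v) + (B - v) = 2*B)
k(V) = -6 + V² + V*(V + V²) (k(V) = (V² + (V + V*V)*V) + 2*(-3) = (V² + (V + V²)*V) - 6 = (V² + V*(V + V²)) - 6 = -6 + V² + V*(V + V²))
-20*(-61 + k(Q(-1*(-1)))) = -20*(-61 + (-6 + (-4)³ + 2*(-4)²)) = -20*(-61 + (-6 - 64 + 2*16)) = -20*(-61 + (-6 - 64 + 32)) = -20*(-61 - 38) = -20*(-99) = 1980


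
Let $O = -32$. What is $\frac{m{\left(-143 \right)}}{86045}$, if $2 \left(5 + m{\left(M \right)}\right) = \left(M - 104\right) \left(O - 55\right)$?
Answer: $\frac{21479}{172090} \approx 0.12481$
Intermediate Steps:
$m{\left(M \right)} = 4519 - \frac{87 M}{2}$ ($m{\left(M \right)} = -5 + \frac{\left(M - 104\right) \left(-32 - 55\right)}{2} = -5 + \frac{\left(-104 + M\right) \left(-87\right)}{2} = -5 + \frac{9048 - 87 M}{2} = -5 - \left(-4524 + \frac{87 M}{2}\right) = 4519 - \frac{87 M}{2}$)
$\frac{m{\left(-143 \right)}}{86045} = \frac{4519 - - \frac{12441}{2}}{86045} = \left(4519 + \frac{12441}{2}\right) \frac{1}{86045} = \frac{21479}{2} \cdot \frac{1}{86045} = \frac{21479}{172090}$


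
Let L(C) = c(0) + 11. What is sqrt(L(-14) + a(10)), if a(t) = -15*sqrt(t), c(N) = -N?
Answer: sqrt(11 - 15*sqrt(10)) ≈ 6.0361*I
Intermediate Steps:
L(C) = 11 (L(C) = -1*0 + 11 = 0 + 11 = 11)
sqrt(L(-14) + a(10)) = sqrt(11 - 15*sqrt(10))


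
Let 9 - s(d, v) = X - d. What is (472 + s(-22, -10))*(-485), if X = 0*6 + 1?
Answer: -222130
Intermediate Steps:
X = 1 (X = 0 + 1 = 1)
s(d, v) = 8 + d (s(d, v) = 9 - (1 - d) = 9 + (-1 + d) = 8 + d)
(472 + s(-22, -10))*(-485) = (472 + (8 - 22))*(-485) = (472 - 14)*(-485) = 458*(-485) = -222130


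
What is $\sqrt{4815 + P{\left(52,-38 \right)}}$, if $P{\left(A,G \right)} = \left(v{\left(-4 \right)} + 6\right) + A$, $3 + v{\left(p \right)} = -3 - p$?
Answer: $\sqrt{4871} \approx 69.793$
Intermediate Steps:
$v{\left(p \right)} = -6 - p$ ($v{\left(p \right)} = -3 - \left(3 + p\right) = -6 - p$)
$P{\left(A,G \right)} = 4 + A$ ($P{\left(A,G \right)} = \left(\left(-6 - -4\right) + 6\right) + A = \left(\left(-6 + 4\right) + 6\right) + A = \left(-2 + 6\right) + A = 4 + A$)
$\sqrt{4815 + P{\left(52,-38 \right)}} = \sqrt{4815 + \left(4 + 52\right)} = \sqrt{4815 + 56} = \sqrt{4871}$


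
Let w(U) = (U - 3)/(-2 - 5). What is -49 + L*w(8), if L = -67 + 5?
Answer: -33/7 ≈ -4.7143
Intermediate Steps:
w(U) = 3/7 - U/7 (w(U) = (-3 + U)/(-7) = (-3 + U)*(-1/7) = 3/7 - U/7)
L = -62
-49 + L*w(8) = -49 - 62*(3/7 - 1/7*8) = -49 - 62*(3/7 - 8/7) = -49 - 62*(-5/7) = -49 + 310/7 = -33/7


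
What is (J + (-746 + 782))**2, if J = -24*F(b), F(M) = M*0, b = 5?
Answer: 1296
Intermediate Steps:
F(M) = 0
J = 0 (J = -24*0 = 0)
(J + (-746 + 782))**2 = (0 + (-746 + 782))**2 = (0 + 36)**2 = 36**2 = 1296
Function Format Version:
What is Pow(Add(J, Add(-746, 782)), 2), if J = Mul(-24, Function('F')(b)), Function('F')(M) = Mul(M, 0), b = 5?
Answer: 1296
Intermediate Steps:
Function('F')(M) = 0
J = 0 (J = Mul(-24, 0) = 0)
Pow(Add(J, Add(-746, 782)), 2) = Pow(Add(0, Add(-746, 782)), 2) = Pow(Add(0, 36), 2) = Pow(36, 2) = 1296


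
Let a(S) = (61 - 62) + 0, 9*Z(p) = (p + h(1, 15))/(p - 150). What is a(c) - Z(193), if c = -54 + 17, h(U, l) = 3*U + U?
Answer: -584/387 ≈ -1.5090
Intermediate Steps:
h(U, l) = 4*U
c = -37
Z(p) = (4 + p)/(9*(-150 + p)) (Z(p) = ((p + 4*1)/(p - 150))/9 = ((p + 4)/(-150 + p))/9 = ((4 + p)/(-150 + p))/9 = (4 + p)/(9*(-150 + p)))
a(S) = -1 (a(S) = -1 + 0 = -1)
a(c) - Z(193) = -1 - (4 + 193)/(9*(-150 + 193)) = -1 - 197/(9*43) = -1 - 1*197/387 = -1 - 197/387 = -584/387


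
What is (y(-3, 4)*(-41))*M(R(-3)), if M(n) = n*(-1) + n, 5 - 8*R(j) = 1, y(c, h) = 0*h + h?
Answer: 0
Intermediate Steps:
y(c, h) = h (y(c, h) = 0 + h = h)
R(j) = ½ (R(j) = 5/8 - ⅛*1 = 5/8 - ⅛ = ½)
M(n) = 0 (M(n) = -n + n = 0)
(y(-3, 4)*(-41))*M(R(-3)) = (4*(-41))*0 = -164*0 = 0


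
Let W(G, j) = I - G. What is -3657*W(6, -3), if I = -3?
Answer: 32913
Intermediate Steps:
W(G, j) = -3 - G
-3657*W(6, -3) = -3657*(-3 - 1*6) = -3657*(-3 - 6) = -3657*(-9) = 32913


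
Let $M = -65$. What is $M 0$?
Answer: $0$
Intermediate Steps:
$M 0 = \left(-65\right) 0 = 0$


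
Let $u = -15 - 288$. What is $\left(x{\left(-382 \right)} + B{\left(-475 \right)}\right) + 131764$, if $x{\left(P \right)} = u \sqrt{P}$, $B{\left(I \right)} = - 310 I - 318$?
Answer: $278696 - 303 i \sqrt{382} \approx 2.787 \cdot 10^{5} - 5922.1 i$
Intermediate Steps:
$u = -303$ ($u = -15 - 288 = -303$)
$B{\left(I \right)} = -318 - 310 I$
$x{\left(P \right)} = - 303 \sqrt{P}$
$\left(x{\left(-382 \right)} + B{\left(-475 \right)}\right) + 131764 = \left(- 303 \sqrt{-382} - -146932\right) + 131764 = \left(- 303 i \sqrt{382} + \left(-318 + 147250\right)\right) + 131764 = \left(- 303 i \sqrt{382} + 146932\right) + 131764 = \left(146932 - 303 i \sqrt{382}\right) + 131764 = 278696 - 303 i \sqrt{382}$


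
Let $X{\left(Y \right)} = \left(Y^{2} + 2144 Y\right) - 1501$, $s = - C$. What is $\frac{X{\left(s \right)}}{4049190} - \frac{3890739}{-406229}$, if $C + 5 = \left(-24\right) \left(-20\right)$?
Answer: $\frac{7715841753103}{822449202255} \approx 9.3815$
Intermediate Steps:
$C = 475$ ($C = -5 - -480 = -5 + 480 = 475$)
$s = -475$ ($s = \left(-1\right) 475 = -475$)
$X{\left(Y \right)} = -1501 + Y^{2} + 2144 Y$
$\frac{X{\left(s \right)}}{4049190} - \frac{3890739}{-406229} = \frac{-1501 + \left(-475\right)^{2} + 2144 \left(-475\right)}{4049190} - \frac{3890739}{-406229} = \left(-1501 + 225625 - 1018400\right) \frac{1}{4049190} - - \frac{3890739}{406229} = \left(-794276\right) \frac{1}{4049190} + \frac{3890739}{406229} = - \frac{397138}{2024595} + \frac{3890739}{406229} = \frac{7715841753103}{822449202255}$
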